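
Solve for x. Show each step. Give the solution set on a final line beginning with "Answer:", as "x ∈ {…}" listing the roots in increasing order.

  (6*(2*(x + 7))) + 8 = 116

Step 1. [(6*(2*(x + 7))) + 8 = 116] subtract 8: x sits inside (… + 8), so sub: 6*(2*(x + 7)) = 108.
Step 2. [6*(2*(x + 7)) = 108] 6 out front; divide by 6, so div: 2*(x + 7) = 18.
Step 3. [2*(x + 7) = 18] leading coefficient 2: divide by 2. So div: x + 7 = 9.
Step 4. [x + 7 = 9] +7 is outermost — subtract 7 both sides, so sub: x = 2.

Answer: x ∈ {2}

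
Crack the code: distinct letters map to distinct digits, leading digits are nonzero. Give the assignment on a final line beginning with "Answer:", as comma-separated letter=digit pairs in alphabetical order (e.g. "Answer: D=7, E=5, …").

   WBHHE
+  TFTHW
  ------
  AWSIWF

Step 1. [col 1: E + W ≡ F (mod 10)] several values work for E in column 1 (E + W ≡ F (mod 10), carry-in 0); try E=8, so E=8.
Step 2. [A] the sum has 6 digits but both addends have 5; that extra leading digit A is the final carry, namely 1 ⇒ A=1.
Step 3. [col 1: E + W ≡ F (mod 10)] F=5 is one option consistent with column 1 (E + W ≡ F (mod 10), carry-in 0) — take it, so F=5.
Step 4. [col 1: E + W ≡ F (mod 10)] column 1 reads E+W+carry(0)=F with E=8, F=5; with digits 1,5,8 already taken and all letters distinct, the only value for W is 7. So W=7.
Step 5. [col 2: H + H ≡ W (mod 10)] in column 2 we have H+H≡W with carry-in 1; given W=7 and digits 1,5,7,8 already taken and all letters distinct, that pins H to 3 ⇒ H=3.
Step 6. [col 3: H + T ≡ I (mod 10)] T=9 is one option consistent with column 3 (H + T ≡ I (mod 10), carry-in 0) — take it. So T=9.
Step 7. [col 3: H + T ≡ I (mod 10)] from column 3 (H=3, T=9, carry-in 0, digits 1,3,5,7,8,9 already taken and all letters distinct): I must equal 2 ⇒ I=2.
Step 8. [col 4: B + F ≡ S (mod 10)] column 4 (B + F ≡ S (mod 10), carry-in 1) doesn't pin B yet; pick B=4 and continue. So B=4.
Step 9. [col 4: B + F ≡ S (mod 10)] column 4 reads B+F+carry(1)=S with B=4, F=5; with digits 1,2,3,4,5,7,8,9 already taken and all letters distinct, the only value for S is 0 ⇒ S=0.

Answer: A=1, B=4, E=8, F=5, H=3, I=2, S=0, T=9, W=7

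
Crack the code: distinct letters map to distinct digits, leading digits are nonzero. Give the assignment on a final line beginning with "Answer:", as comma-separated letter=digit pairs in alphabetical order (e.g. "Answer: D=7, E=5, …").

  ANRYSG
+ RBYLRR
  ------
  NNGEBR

Step 1. [col 1: G + R ≡ R (mod 10)] in column 1 we have G+R≡R with carry-in 0; given nothing yet and all letters distinct, none taken yet, that pins G to 0, so G=0.
Step 2. [col 1: G + R ≡ R (mod 10)] several values work for R in column 1 (G + R ≡ R (mod 10), carry-in 0); try R=4. So R=4.
Step 3. [col 2: S + R ≡ B (mod 10)] several values work for S in column 2 (S + R ≡ B (mod 10), carry-in 0); try S=5. So S=5.
Step 4. [col 2: S + R ≡ B (mod 10)] column 2: given S=5, R=4, carry-in 0, and digits 0,4,5 already taken and all letters distinct, S+R≡B (mod 10) forces B=9 ⇒ B=9.
Step 5. [col 3: Y + L ≡ E (mod 10)] several values work for E in column 3 (Y + L ≡ E (mod 10), carry-in 0); try E=7. So E=7.
Step 6. [col 3: Y + L ≡ E (mod 10)] several values work for L in column 3 (Y + L ≡ E (mod 10), carry-in 0); try L=1. So L=1.
Step 7. [col 3: Y + L ≡ E (mod 10)] in column 3 we have Y+L≡E with carry-in 0; given L=1, E=7 and digits 0,1,4,5,7,9 already taken and all letters distinct, that pins Y to 6, so Y=6.
Step 8. [col 5: N + B ≡ N (mod 10)] no forcing yet in column 5 (carry-in 1); N=8 is free and consistent — try it. So N=8.
Step 9. [col 6: A + R ≡ N (mod 10)] from column 6 (R=4, N=8, carry-in 1, digits 0,1,4,5,6,7,8,9 already taken and all letters distinct): A must equal 3, so A=3.

Answer: A=3, B=9, E=7, G=0, L=1, N=8, R=4, S=5, Y=6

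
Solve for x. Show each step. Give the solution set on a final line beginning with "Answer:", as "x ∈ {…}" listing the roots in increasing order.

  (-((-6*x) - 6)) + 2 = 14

Step 1. [(-((-6*x) - 6)) + 2 = 14] the outer +2 inverts by subtracting 2, so sub: -((-6*x) - 6) = 12.
Step 2. [-((-6*x) - 6) = 12] LHS negated; negate both sides ⇒ neg: (-6*x) - 6 = -12.
Step 3. [(-6*x) - 6 = -12] -6 | LHS and -6 | -12: pull -6 out ⇒ factor: x + 1 = 2.
Step 4. [x + 1 = 2] subtract 1: x sits inside (… + 1), so sub: x = 1.

Answer: x ∈ {1}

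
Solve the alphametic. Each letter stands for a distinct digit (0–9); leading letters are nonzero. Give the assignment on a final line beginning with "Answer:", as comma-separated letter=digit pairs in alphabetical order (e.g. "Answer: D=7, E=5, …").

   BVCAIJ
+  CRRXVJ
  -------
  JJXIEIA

Step 1. [col 1: J + J ≡ A (mod 10)] A=2 is one option consistent with column 1 (J + J ≡ A (mod 10), carry-in 0) — take it, so A=2.
Step 2. [col 1: J + J ≡ A (mod 10)] several values work for J in column 1 (J + J ≡ A (mod 10), carry-in 0); try J=1, so J=1.
Step 3. [col 2: I + V ≡ I (mod 10)] column 2 reads I+V+carry(0)=I with nothing yet; with digits 1,2 already taken and all letters distinct, the only value for V is 0 ⇒ V=0.
Step 4. [col 2: I + V ≡ I (mod 10)] no forcing yet in column 2 (carry-in 0); I=4 is free and consistent — try it, so I=4.
Step 5. [col 3: A + X ≡ E (mod 10)] no forcing yet in column 3 (carry-in 0); X=7 is free and consistent — try it, so X=7.
Step 6. [col 3: A + X ≡ E (mod 10)] column 3: given A=2, X=7, carry-in 0, and digits 0,1,2,4,7 already taken and all letters distinct, A+X≡E (mod 10) forces E=9, so E=9.
Step 7. [col 4: C + R ≡ I (mod 10)] column 4 (C + R ≡ I (mod 10), carry-in 0) doesn't pin R yet; pick R=6 and continue ⇒ R=6.
Step 8. [col 4: C + R ≡ I (mod 10)] in column 4 we have C+R≡I with carry-in 0; given R=6, I=4 and digits 0,1,2,4,6,7,9 already taken and all letters distinct, that pins C to 8, so C=8.
Step 9. [col 6: B + C ≡ J (mod 10)] column 6: given C=8, J=1, carry-in 0, and digits 0,1,2,4,6,7,8,9 already taken and all letters distinct, B+C≡J (mod 10) forces B=3 ⇒ B=3.

Answer: A=2, B=3, C=8, E=9, I=4, J=1, R=6, V=0, X=7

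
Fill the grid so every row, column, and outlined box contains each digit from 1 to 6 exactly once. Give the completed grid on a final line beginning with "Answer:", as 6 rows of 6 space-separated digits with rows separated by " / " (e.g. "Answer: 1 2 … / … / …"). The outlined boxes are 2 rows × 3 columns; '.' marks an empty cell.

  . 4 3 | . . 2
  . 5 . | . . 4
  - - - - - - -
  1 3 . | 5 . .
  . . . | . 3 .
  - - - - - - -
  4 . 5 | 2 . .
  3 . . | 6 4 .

Step 1. [r5c5∈{1}] only 1 remains possible at r5c5, so r5c5=1.
Step 2. [r2c3∈{1,2,6}] across box 1, 1 lands solely at r2c3, so r2c3=1.
Step 3. [r2c5∈{6}] nothing but 6 survives at r2c5. So r2c5=6.
Step 4. [r6c3∈{2}] nothing but 2 survives at r6c3, so r6c3=2.
Step 5. [r3c6∈{6}] r3c6's peers cover all but 6, so r3c6=6.
Step 6. [r4c3∈{4,6}] r4c3 is the only open cell in col 3 admitting 6. So r4c3=6.
Step 7. [r4c1∈{2,5}] r4c1 is the only open cell in row 4 admitting 5 ⇒ r4c1=5.
Step 8. [r1c4∈{1}] r1c4's peers cover all but 1. So r1c4=1.
Step 9. [r5c2∈{6}] r5c2 is down to just 6 ⇒ r5c2=6.
Step 10. [r6c2∈{1}] nothing but 1 survives at r6c2 ⇒ r6c2=1.
Step 11. [r2c4∈{3}] r2c4's peers cover all but 3, so r2c4=3.
Step 12. [r4c6∈{1}] nothing but 1 survives at r4c6. So r4c6=1.
Step 13. [r6c6∈{5}] r6c6's peers cover all but 5, so r6c6=5.
Step 14. [r4c4∈{4}] only 4 remains possible at r4c4. So r4c4=4.
Step 15. [r1c5∈{5}] r1c5's peers cover all but 5 ⇒ r1c5=5.
Step 16. [r3c3∈{4}] nothing but 4 survives at r3c3, so r3c3=4.
Step 17. [r4c2∈{2}] r4c2 is down to just 2, so r4c2=2.
Step 18. [r5c6∈{3}] nothing but 3 survives at r5c6. So r5c6=3.
Step 19. [r1c1∈{6}] r1c1 has the single candidate 6, so r1c1=6.
Step 20. [r2c1∈{2}] r2c1's peers cover all but 2. So r2c1=2.
Step 21. [r3c5∈{2}] r3c5 has the single candidate 2, so r3c5=2.

Answer: 6 4 3 1 5 2 / 2 5 1 3 6 4 / 1 3 4 5 2 6 / 5 2 6 4 3 1 / 4 6 5 2 1 3 / 3 1 2 6 4 5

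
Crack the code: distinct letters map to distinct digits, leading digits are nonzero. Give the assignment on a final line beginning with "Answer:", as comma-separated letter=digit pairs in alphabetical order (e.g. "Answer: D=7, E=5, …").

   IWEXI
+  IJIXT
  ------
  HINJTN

Step 1. [H] H is the leading digit of a 6-digit sum of two 5-digit numbers; the final carry is exactly 1 ⇒ H=1.
Step 2. [col 1: I + T ≡ N (mod 10)] no forcing yet in column 1 (carry-in 0); T=5 is free and consistent — try it, so T=5.
Step 3. [col 1: I + T ≡ N (mod 10)] no forcing yet in column 1 (carry-in 0); I=9 is free and consistent — try it, so I=9.
Step 4. [col 1: I + T ≡ N (mod 10)] column 1 reads I+T+carry(0)=N with I=9, T=5; with digits 1,5,9 already taken and all letters distinct, the only value for N is 4 ⇒ N=4.
Step 5. [col 2: X + X ≡ T (mod 10)] column 2 (X + X ≡ T (mod 10), carry-in 1) doesn't pin X yet; pick X=2 and continue ⇒ X=2.
Step 6. [col 3: E + I ≡ J (mod 10)] column 3 (E + I ≡ J (mod 10), carry-in 0) doesn't pin J yet; pick J=7 and continue ⇒ J=7.
Step 7. [col 3: E + I ≡ J (mod 10)] column 3 reads E+I+carry(0)=J with I=9, J=7; with digits 1,2,4,5,7,9 already taken and all letters distinct, the only value for E is 8, so E=8.
Step 8. [col 4: W + J ≡ N (mod 10)] in column 4 we have W+J≡N with carry-in 1; given J=7, N=4 and digits 1,2,4,5,7,8,9 already taken and all letters distinct, that pins W to 6. So W=6.

Answer: E=8, H=1, I=9, J=7, N=4, T=5, W=6, X=2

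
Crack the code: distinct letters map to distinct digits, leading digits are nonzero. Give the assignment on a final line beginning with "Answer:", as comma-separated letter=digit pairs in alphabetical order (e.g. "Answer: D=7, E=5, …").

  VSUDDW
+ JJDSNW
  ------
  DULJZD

Step 1. [col 1: W + W ≡ D (mod 10)] several values work for D in column 1 (W + W ≡ D (mod 10), carry-in 0); try D=8, so D=8.
Step 2. [col 1: W + W ≡ D (mod 10)] column 1 (W + W ≡ D (mod 10), carry-in 0) doesn't pin W yet; pick W=9 and continue ⇒ W=9.
Step 3. [col 2: D + N ≡ Z (mod 10)] column 2 (D + N ≡ Z (mod 10), carry-in 1) doesn't pin Z yet; pick Z=5 and continue ⇒ Z=5.
Step 4. [col 2: D + N ≡ Z (mod 10)] from column 2 (D=8, Z=5, carry-in 1, digits 5,8,9 already taken and all letters distinct): N must equal 6 ⇒ N=6.
Step 5. [col 3: D + S ≡ J (mod 10)] no forcing yet in column 3 (carry-in 1); S=2 is free and consistent — try it. So S=2.
Step 6. [col 3: D + S ≡ J (mod 10)] column 3 reads D+S+carry(1)=J with D=8, S=2; with digits 2,5,6,8,9 already taken and all letters distinct, the only value for J is 1 ⇒ J=1.
Step 7. [col 4: U + D ≡ L (mod 10)] column 4: given D=8, carry-in 1, and digits 1,2,5,6,8,9 already taken and all letters distinct, U+D≡L (mod 10) forces U=4. So U=4.
Step 8. [col 4: U + D ≡ L (mod 10)] in column 4 we have U+D≡L with carry-in 1; given U=4, D=8 and digits 1,2,4,5,6,8,9 already taken and all letters distinct, that pins L to 3 ⇒ L=3.
Step 9. [col 6: V + J ≡ D (mod 10)] column 6: given J=1, D=8, carry-in 0, and digits 1,2,3,4,5,6,8,9 already taken and all letters distinct, V+J≡D (mod 10) forces V=7 ⇒ V=7.

Answer: D=8, J=1, L=3, N=6, S=2, U=4, V=7, W=9, Z=5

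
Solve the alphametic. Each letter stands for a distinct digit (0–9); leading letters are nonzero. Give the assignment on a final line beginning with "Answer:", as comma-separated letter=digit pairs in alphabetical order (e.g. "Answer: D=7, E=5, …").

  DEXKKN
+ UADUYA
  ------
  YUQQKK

Step 1. [col 1: N + A ≡ K (mod 10)] column 1 (N + A ≡ K (mod 10), carry-in 0) doesn't pin K yet; pick K=1 and continue. So K=1.
Step 2. [col 1: N + A ≡ K (mod 10)] several values work for A in column 1 (N + A ≡ K (mod 10), carry-in 0); try A=4. So A=4.
Step 3. [col 1: N + A ≡ K (mod 10)] in column 1 we have N+A≡K with carry-in 0; given A=4, K=1 and digits 1,4 already taken and all letters distinct, that pins N to 7, so N=7.
Step 4. [col 2: K + Y ≡ K (mod 10)] from column 2 (K=1, carry-in 1, digits 1,4,7 already taken and all letters distinct): Y must equal 9 ⇒ Y=9.
Step 5. [col 3: K + U ≡ Q (mod 10)] no forcing yet in column 3 (carry-in 1); U=6 is free and consistent — try it ⇒ U=6.
Step 6. [col 3: K + U ≡ Q (mod 10)] from column 3 (K=1, U=6, carry-in 1, digits 1,4,6,7,9 already taken and all letters distinct): Q must equal 8, so Q=8.
Step 7. [col 4: X + D ≡ Q (mod 10)] column 4 (X + D ≡ Q (mod 10), carry-in 0) doesn't pin X yet; pick X=5 and continue. So X=5.
Step 8. [col 4: X + D ≡ Q (mod 10)] from column 4 (X=5, Q=8, carry-in 0, digits 1,4,5,6,7,8,9 already taken and all letters distinct): D must equal 3. So D=3.
Step 9. [col 5: E + A ≡ U (mod 10)] column 5 reads E+A+carry(0)=U with A=4, U=6; with digits 1,3,4,5,6,7,8,9 already taken and all letters distinct, the only value for E is 2, so E=2.

Answer: A=4, D=3, E=2, K=1, N=7, Q=8, U=6, X=5, Y=9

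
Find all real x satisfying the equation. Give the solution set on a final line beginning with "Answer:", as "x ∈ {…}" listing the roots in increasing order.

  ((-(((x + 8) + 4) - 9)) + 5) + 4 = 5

Step 1. [((-(((x + 8) + 4) - 9)) + 5) + 4 = 5] peel the +4: subtract 4 from each side, so sub: (-(((x + 8) + 4) - 9)) + 5 = 1.
Step 2. [(-(((x + 8) + 4) - 9)) + 5 = 1] the outer +5 inverts by subtracting 5, so sub: -(((x + 8) + 4) - 9) = -4.
Step 3. [-(((x + 8) + 4) - 9) = -4] LHS negated; negate both sides. So neg: ((x + 8) + 4) - 9 = 4.
Step 4. [((x + 8) + 4) - 9 = 4] the outer -9 inverts by adding 9. So sub: (x + 8) + 4 = 13.
Step 5. [(x + 8) + 4 = 13] the outer +4 inverts by subtracting 4, so sub: x + 8 = 9.
Step 6. [x + 8 = 9] peel the +8: subtract 8 from each side. So sub: x = 1.

Answer: x ∈ {1}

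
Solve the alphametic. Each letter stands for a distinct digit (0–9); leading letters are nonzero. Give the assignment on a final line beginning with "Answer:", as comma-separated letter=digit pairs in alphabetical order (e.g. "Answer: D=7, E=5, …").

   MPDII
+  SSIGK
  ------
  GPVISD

Step 1. [G] the sum has 6 digits but both addends have 5; that extra leading digit G is the final carry, namely 1, so G=1.
Step 2. [col 1: I + K ≡ D (mod 10)] column 1 (I + K ≡ D (mod 10), carry-in 0) doesn't pin I yet; pick I=2 and continue, so I=2.
Step 3. [col 1: I + K ≡ D (mod 10)] K=8 is one option consistent with column 1 (I + K ≡ D (mod 10), carry-in 0) — take it, so K=8.
Step 4. [col 1: I + K ≡ D (mod 10)] in column 1 we have I+K≡D with carry-in 0; given I=2, K=8 and digits 1,2,8 already taken and all letters distinct, that pins D to 0 ⇒ D=0.
Step 5. [col 2: I + G ≡ S (mod 10)] column 2 reads I+G+carry(1)=S with I=2, G=1; with digits 0,1,2,8 already taken and all letters distinct, the only value for S is 4. So S=4.
Step 6. [col 4: P + S ≡ V (mod 10)] V=7 is one option consistent with column 4 (P + S ≡ V (mod 10), carry-in 0) — take it, so V=7.
Step 7. [col 4: P + S ≡ V (mod 10)] column 4 reads P+S+carry(0)=V with S=4, V=7; with digits 0,1,2,4,7,8 already taken and all letters distinct, the only value for P is 3. So P=3.
Step 8. [col 5: M + S ≡ P (mod 10)] column 5: given S=4, P=3, carry-in 0, and digits 0,1,2,3,4,7,8 already taken and all letters distinct, M+S≡P (mod 10) forces M=9 ⇒ M=9.

Answer: D=0, G=1, I=2, K=8, M=9, P=3, S=4, V=7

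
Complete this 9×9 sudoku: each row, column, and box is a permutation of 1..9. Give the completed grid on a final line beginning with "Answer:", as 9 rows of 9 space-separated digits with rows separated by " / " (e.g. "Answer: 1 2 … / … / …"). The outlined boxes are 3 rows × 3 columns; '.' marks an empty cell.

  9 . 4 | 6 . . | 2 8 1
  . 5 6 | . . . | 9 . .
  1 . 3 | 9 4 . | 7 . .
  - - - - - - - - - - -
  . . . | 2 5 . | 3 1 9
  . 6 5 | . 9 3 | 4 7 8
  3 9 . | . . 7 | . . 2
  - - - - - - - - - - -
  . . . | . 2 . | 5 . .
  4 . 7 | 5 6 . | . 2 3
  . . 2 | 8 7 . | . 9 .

Step 1. [r4c3∈{8}] only 8 remains possible at r4c3 ⇒ r4c3=8.
Step 2. [r5c4∈{1}] r5c4's peers cover all but 1, so r5c4=1.
Step 3. [r2c5∈{1,3,8}] col 5 places 1 nowhere but r2c5, so r2c5=1.
Step 4. [r2c9∈{4}] r2c9's peers cover all but 4. So r2c9=4.
Step 5. [r9c9∈{6}] r9c9's peers cover all but 6. So r9c9=6.
Step 6. [r9c6∈{1,4}] across row 9, 4 lands solely at r9c6 ⇒ r9c6=4.
Step 7. [r3c2∈{2,8}] in col 2, 2 fits only at r3c2, so r3c2=2.
Step 8. [r2c1∈{7,8}] r2c1 is the only open cell in box 1 admitting 8, so r2c1=8.
Step 9. [r7c2∈{1,3,8}] row 7 places 8 nowhere but r7c2 ⇒ r7c2=8.
Step 10. [r8c2∈{1}] r8c2 has the single candidate 1, so r8c2=1.
Step 11. [r3c8∈{5,6}] in row 3, 6 fits only at r3c8 ⇒ r3c8=6.
Step 12. [r3c9∈{5}] r3c9's peers cover all but 5 ⇒ r3c9=5.
Step 13. [r8c6∈{9}] only 9 remains possible at r8c6, so r8c6=9.
Step 14. [r1c2∈{7}] r1c2 has the single candidate 7. So r1c2=7.
Step 15. [r7c4∈{3}] r7c4's peers cover all but 3. So r7c4=3.
Step 16. [r3c6∈{8}] r3c6 has the single candidate 8, so r3c6=8.
Step 17. [r2c8∈{3}] nothing but 3 survives at r2c8, so r2c8=3.
Step 18. [r6c8∈{5}] r6c8 is down to just 5, so r6c8=5.
Step 19. [r1c5∈{3}] r1c5's peers cover all but 3. So r1c5=3.
Step 20. [r8c7∈{8}] r8c7 is down to just 8, so r8c7=8.
Step 21. [r6c4∈{4}] r6c4 has the single candidate 4. So r6c4=4.
Step 22. [r9c1∈{5}] r9c1's peers cover all but 5. So r9c1=5.
Step 23. [r2c6∈{2}] nothing but 2 survives at r2c6 ⇒ r2c6=2.
Step 24. [r7c3∈{9}] r7c3's peers cover all but 9 ⇒ r7c3=9.
Step 25. [r7c1∈{6}] r7c1's peers cover all but 6. So r7c1=6.
Step 26. [r6c7∈{6}] nothing but 6 survives at r6c7 ⇒ r6c7=6.
Step 27. [r4c6∈{6}] r4c6 is down to just 6. So r4c6=6.
Step 28. [r4c1∈{7}] r4c1 is down to just 7, so r4c1=7.
Step 29. [r6c5∈{8}] nothing but 8 survives at r6c5, so r6c5=8.
Step 30. [r6c3∈{1}] r6c3 is down to just 1, so r6c3=1.
Step 31. [r5c1∈{2}] only 2 remains possible at r5c1. So r5c1=2.
Step 32. [r7c6∈{1}] nothing but 1 survives at r7c6. So r7c6=1.
Step 33. [r9c7∈{1}] nothing but 1 survives at r9c7, so r9c7=1.
Step 34. [r9c2∈{3}] r9c2 is down to just 3 ⇒ r9c2=3.
Step 35. [r4c2∈{4}] r4c2 is down to just 4 ⇒ r4c2=4.
Step 36. [r2c4∈{7}] r2c4 is down to just 7. So r2c4=7.
Step 37. [r7c9∈{7}] nothing but 7 survives at r7c9. So r7c9=7.
Step 38. [r1c6∈{5}] r1c6 has the single candidate 5, so r1c6=5.
Step 39. [r7c8∈{4}] r7c8 is down to just 4 ⇒ r7c8=4.

Answer: 9 7 4 6 3 5 2 8 1 / 8 5 6 7 1 2 9 3 4 / 1 2 3 9 4 8 7 6 5 / 7 4 8 2 5 6 3 1 9 / 2 6 5 1 9 3 4 7 8 / 3 9 1 4 8 7 6 5 2 / 6 8 9 3 2 1 5 4 7 / 4 1 7 5 6 9 8 2 3 / 5 3 2 8 7 4 1 9 6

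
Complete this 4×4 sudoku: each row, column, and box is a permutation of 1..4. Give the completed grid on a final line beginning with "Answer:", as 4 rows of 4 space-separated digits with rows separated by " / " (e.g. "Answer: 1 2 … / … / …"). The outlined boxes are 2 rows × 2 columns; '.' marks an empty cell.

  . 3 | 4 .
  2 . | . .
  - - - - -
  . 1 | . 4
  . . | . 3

Step 1. [r2c4∈{1}] nothing but 1 survives at r2c4. So r2c4=1.
Step 2. [r4c2∈{2,4}] across col 2, 2 lands solely at r4c2 ⇒ r4c2=2.
Step 3. [r3c1∈{3}] r3c1 has the single candidate 3 ⇒ r3c1=3.
Step 4. [r1c4∈{2}] r1c4 has the single candidate 2. So r1c4=2.
Step 5. [r1c1∈{1}] only 1 remains possible at r1c1, so r1c1=1.
Step 6. [r3c3∈{2}] nothing but 2 survives at r3c3, so r3c3=2.
Step 7. [r2c2∈{4}] nothing but 4 survives at r2c2 ⇒ r2c2=4.
Step 8. [r4c1∈{4}] r4c1 has the single candidate 4, so r4c1=4.
Step 9. [r2c3∈{3}] only 3 remains possible at r2c3 ⇒ r2c3=3.
Step 10. [r4c3∈{1}] nothing but 1 survives at r4c3 ⇒ r4c3=1.

Answer: 1 3 4 2 / 2 4 3 1 / 3 1 2 4 / 4 2 1 3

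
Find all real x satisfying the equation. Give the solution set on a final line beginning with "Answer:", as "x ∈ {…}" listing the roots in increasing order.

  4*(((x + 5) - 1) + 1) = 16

Step 1. [4*(((x + 5) - 1) + 1) = 16] 4 out front; divide by 4. So div: ((x + 5) - 1) + 1 = 4.
Step 2. [((x + 5) - 1) + 1 = 4] peel the +1: subtract 1 from each side, so sub: (x + 5) - 1 = 3.
Step 3. [(x + 5) - 1 = 3] 1 comes off first (add 1). So sub: x + 5 = 4.
Step 4. [x + 5 = 4] the outer +5 inverts by subtracting 5 ⇒ sub: x = -1.

Answer: x ∈ {-1}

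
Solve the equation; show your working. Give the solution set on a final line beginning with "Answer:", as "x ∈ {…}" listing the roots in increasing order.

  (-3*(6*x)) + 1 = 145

Step 1. [(-3*(6*x)) + 1 = 145] peel the +1: subtract 1 from each side ⇒ sub: -3*(6*x) = 144.
Step 2. [-3*(6*x) = 144] -3·(inner) — divide through by -3 ⇒ div: 6*x = -48.
Step 3. [6*x = -48] leading coefficient 6: divide by 6 ⇒ div: x = -8.

Answer: x ∈ {-8}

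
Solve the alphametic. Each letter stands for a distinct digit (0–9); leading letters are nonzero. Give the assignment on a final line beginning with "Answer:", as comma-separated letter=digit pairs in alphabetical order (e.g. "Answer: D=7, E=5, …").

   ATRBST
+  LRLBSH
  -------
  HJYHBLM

Step 1. [col 1: T + H ≡ M (mod 10)] several values work for M in column 1 (T + H ≡ M (mod 10), carry-in 0); try M=5, so M=5.
Step 2. [col 1: T + H ≡ M (mod 10)] several values work for H in column 1 (T + H ≡ M (mod 10), carry-in 0); try H=1 ⇒ H=1.
Step 3. [col 1: T + H ≡ M (mod 10)] from column 1 (H=1, M=5, carry-in 0, digits 1,5 already taken and all letters distinct): T must equal 4 ⇒ T=4.
Step 4. [col 2: S + S ≡ L (mod 10)] several values work for L in column 2 (S + S ≡ L (mod 10), carry-in 0); try L=2, so L=2.
Step 5. [col 2: S + S ≡ L (mod 10)] column 2 reads S+S+carry(0)=L with L=2; with digits 1,2,4,5 already taken and all letters distinct, the only value for S is 6, so S=6.
Step 6. [col 3: B + B ≡ B (mod 10)] column 3: given nothing yet, carry-in 1, and digits 1,2,4,5,6 already taken and all letters distinct, B+B≡B (mod 10) forces B=9, so B=9.
Step 7. [col 4: R + L ≡ H (mod 10)] from column 4 (L=2, H=1, carry-in 1, digits 1,2,4,5,6,9 already taken and all letters distinct): R must equal 8. So R=8.
Step 8. [col 5: T + R ≡ Y (mod 10)] column 5: given T=4, R=8, carry-in 1, and digits 1,2,4,5,6,8,9 already taken and all letters distinct, T+R≡Y (mod 10) forces Y=3. So Y=3.
Step 9. [col 6: A + L ≡ J (mod 10)] in column 6 we have A+L≡J with carry-in 1; given L=2 and digits 1,2,3,4,5,6,8,9 already taken and all letters distinct, that pins A to 7. So A=7.
Step 10. [col 6: A + L ≡ J (mod 10)] from column 6 (A=7, L=2, carry-in 1, digits 1,2,3,4,5,6,7,8,9 already taken and all letters distinct): J must equal 0, so J=0.

Answer: A=7, B=9, H=1, J=0, L=2, M=5, R=8, S=6, T=4, Y=3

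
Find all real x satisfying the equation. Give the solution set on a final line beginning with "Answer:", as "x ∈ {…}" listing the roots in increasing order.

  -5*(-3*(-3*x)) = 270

Step 1. [-5*(-3*(-3*x)) = 270] LHS = -5·(…); ÷-5 both sides ⇒ div: -3*(-3*x) = -54.
Step 2. [-3*(-3*x) = -54] -3·(inner) — divide through by -3 ⇒ div: -3*x = 18.
Step 3. [-3*x = 18] -3·(inner) — divide through by -3, so div: x = -6.

Answer: x ∈ {-6}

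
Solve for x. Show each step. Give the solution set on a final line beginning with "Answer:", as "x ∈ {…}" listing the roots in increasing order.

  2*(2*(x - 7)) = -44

Step 1. [2*(2*(x - 7)) = -44] 2 out front; divide by 2. So div: 2*(x - 7) = -22.
Step 2. [2*(x - 7) = -22] 2·(inner) — divide through by 2 ⇒ div: x - 7 = -11.
Step 3. [x - 7 = -11] peel the -7: add 7 from each side ⇒ sub: x = -4.

Answer: x ∈ {-4}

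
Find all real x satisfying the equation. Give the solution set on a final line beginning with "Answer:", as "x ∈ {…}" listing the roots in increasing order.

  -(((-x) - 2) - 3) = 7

Step 1. [-(((-x) - 2) - 3) = 7] LHS negated; negate both sides, so neg: ((-x) - 2) - 3 = -7.
Step 2. [((-x) - 2) - 3 = -7] add 3: x sits inside (… - 3), so sub: (-x) - 2 = -4.
Step 3. [(-x) - 2 = -4] peel the -2: add 2 from each side. So sub: -x = -2.
Step 4. [-x = -2] flip signs both sides ⇒ neg: x = 2.

Answer: x ∈ {2}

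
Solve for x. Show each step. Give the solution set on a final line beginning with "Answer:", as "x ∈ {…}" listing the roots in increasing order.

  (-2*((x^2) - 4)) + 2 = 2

Step 1. [(-2*((x^2) - 4)) + 2 = 2] the outer +2 inverts by subtracting 2, so sub: -2*((x^2) - 4) = 0.
Step 2. [-2*((x^2) - 4) = 0] -2 out front; divide by -2 ⇒ div: (x^2) - 4 = 0.
Step 3. [(x^2) - 4 = 0] 4 comes off first (add 4), so sub: x^2 = 4.
Step 4. [x^2 = 4] √ both sides: 4 ≥ 0 gives two branches ⇒ sqrt: x = 2 or -2.

Answer: x ∈ {-2, 2}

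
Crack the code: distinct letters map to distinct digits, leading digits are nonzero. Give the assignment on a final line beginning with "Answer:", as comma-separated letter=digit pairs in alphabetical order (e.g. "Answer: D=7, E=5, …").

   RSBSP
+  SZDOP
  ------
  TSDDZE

Step 1. [T] the sum has 6 digits but both addends have 5; that extra leading digit T is the final carry, namely 1, so T=1.
Step 2. [col 1: P + P ≡ E (mod 10)] no forcing yet in column 1 (carry-in 0); E=4 is free and consistent — try it ⇒ E=4.
Step 3. [col 1: P + P ≡ E (mod 10)] column 1 (P + P ≡ E (mod 10), carry-in 0) doesn't pin P yet; pick P=7 and continue, so P=7.
Step 4. [col 2: S + O ≡ Z (mod 10)] no forcing yet in column 2 (carry-in 1); O=2 is free and consistent — try it ⇒ O=2.
Step 5. [col 2: S + O ≡ Z (mod 10)] column 2 (S + O ≡ Z (mod 10), carry-in 1) doesn't pin Z yet; pick Z=8 and continue. So Z=8.
Step 6. [col 2: S + O ≡ Z (mod 10)] in column 2 we have S+O≡Z with carry-in 1; given O=2, Z=8 and digits 1,2,4,7,8 already taken and all letters distinct, that pins S to 5, so S=5.
Step 7. [col 3: B + D ≡ D (mod 10)] column 3 reads B+D+carry(0)=D with nothing yet; with digits 1,2,4,5,7,8 already taken and all letters distinct, the only value for B is 0 ⇒ B=0.
Step 8. [col 3: B + D ≡ D (mod 10)] no forcing yet in column 3 (carry-in 0); D=3 is free and consistent — try it. So D=3.
Step 9. [col 5: R + S ≡ S (mod 10)] from column 5 (S=5, carry-in 1, digits 0,1,2,3,4,5,7,8 already taken and all letters distinct): R must equal 9 ⇒ R=9.

Answer: B=0, D=3, E=4, O=2, P=7, R=9, S=5, T=1, Z=8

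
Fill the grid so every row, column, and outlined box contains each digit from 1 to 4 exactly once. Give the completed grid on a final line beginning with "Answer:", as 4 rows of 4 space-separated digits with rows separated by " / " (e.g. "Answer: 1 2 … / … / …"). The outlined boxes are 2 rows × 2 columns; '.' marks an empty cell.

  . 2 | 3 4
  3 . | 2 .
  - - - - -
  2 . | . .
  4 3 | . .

Step 1. [r3c2∈{1}] r3c2 is down to just 1, so r3c2=1.
Step 2. [r4c4∈{1,2}] across row 4, 2 lands solely at r4c4. So r4c4=2.
Step 3. [r3c3∈{4}] r3c3's peers cover all but 4. So r3c3=4.
Step 4. [r3c4∈{3}] nothing but 3 survives at r3c4. So r3c4=3.
Step 5. [r1c1∈{1}] only 1 remains possible at r1c1, so r1c1=1.
Step 6. [r4c3∈{1}] nothing but 1 survives at r4c3. So r4c3=1.
Step 7. [r2c4∈{1}] r2c4's peers cover all but 1, so r2c4=1.
Step 8. [r2c2∈{4}] nothing but 4 survives at r2c2 ⇒ r2c2=4.

Answer: 1 2 3 4 / 3 4 2 1 / 2 1 4 3 / 4 3 1 2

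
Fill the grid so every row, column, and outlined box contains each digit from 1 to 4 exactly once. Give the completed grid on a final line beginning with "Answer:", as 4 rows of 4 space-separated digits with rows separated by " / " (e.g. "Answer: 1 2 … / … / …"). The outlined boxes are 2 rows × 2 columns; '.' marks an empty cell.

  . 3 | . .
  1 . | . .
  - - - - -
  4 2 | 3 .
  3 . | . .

Step 1. [r3c4∈{1}] r3c4 has the single candidate 1. So r3c4=1.
Step 2. [r2c4∈{2,3,4}] row 2 places 3 nowhere but r2c4 ⇒ r2c4=3.
Step 3. [r2c3∈{2,4}] row 2 places 2 nowhere but r2c3. So r2c3=2.
Step 4. [r1c4∈{4}] only 4 remains possible at r1c4, so r1c4=4.
Step 5. [r4c2∈{1}] only 1 remains possible at r4c2, so r4c2=1.
Step 6. [r4c4∈{2}] r4c4 is down to just 2 ⇒ r4c4=2.
Step 7. [r1c1∈{2}] nothing but 2 survives at r1c1 ⇒ r1c1=2.
Step 8. [r4c3∈{4}] nothing but 4 survives at r4c3. So r4c3=4.
Step 9. [r1c3∈{1}] nothing but 1 survives at r1c3, so r1c3=1.
Step 10. [r2c2∈{4}] nothing but 4 survives at r2c2 ⇒ r2c2=4.

Answer: 2 3 1 4 / 1 4 2 3 / 4 2 3 1 / 3 1 4 2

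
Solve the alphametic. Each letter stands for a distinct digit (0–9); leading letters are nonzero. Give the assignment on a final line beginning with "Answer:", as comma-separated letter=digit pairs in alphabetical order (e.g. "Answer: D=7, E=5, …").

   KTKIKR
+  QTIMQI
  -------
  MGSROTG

Step 1. [col 1: R + I ≡ G (mod 10)] no forcing yet in column 1 (carry-in 0); R=5 is free and consistent — try it, so R=5.
Step 2. [col 1: R + I ≡ G (mod 10)] no forcing yet in column 1 (carry-in 0); G=3 is free and consistent — try it. So G=3.
Step 3. [M] the sum has 7 digits but both addends have 6; that extra leading digit M is the final carry, namely 1, so M=1.
Step 4. [col 1: R + I ≡ G (mod 10)] from column 1 (R=5, G=3, carry-in 0, digits 1,3,5 already taken and all letters distinct): I must equal 8 ⇒ I=8.
Step 5. [col 2: K + Q ≡ T (mod 10)] several values work for K in column 2 (K + Q ≡ T (mod 10), carry-in 1); try K=6, so K=6.
Step 6. [col 2: K + Q ≡ T (mod 10)] T=4 is one option consistent with column 2 (K + Q ≡ T (mod 10), carry-in 1) — take it. So T=4.
Step 7. [col 2: K + Q ≡ T (mod 10)] in column 2 we have K+Q≡T with carry-in 1; given K=6, T=4 and digits 1,3,4,5,6,8 already taken and all letters distinct, that pins Q to 7. So Q=7.
Step 8. [col 3: I + M ≡ O (mod 10)] from column 3 (I=8, M=1, carry-in 1, digits 1,3,4,5,6,7,8 already taken and all letters distinct): O must equal 0. So O=0.
Step 9. [col 5: T + T ≡ S (mod 10)] column 5 reads T+T+carry(1)=S with T=4; with digits 0,1,3,4,5,6,7,8 already taken and all letters distinct, the only value for S is 9. So S=9.

Answer: G=3, I=8, K=6, M=1, O=0, Q=7, R=5, S=9, T=4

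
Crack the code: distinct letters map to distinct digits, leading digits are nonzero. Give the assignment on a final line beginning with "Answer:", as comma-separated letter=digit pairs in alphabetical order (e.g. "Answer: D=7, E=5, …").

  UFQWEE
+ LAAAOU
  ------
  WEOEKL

Step 1. [col 1: E + U ≡ L (mod 10)] several values work for L in column 1 (E + U ≡ L (mod 10), carry-in 0); try L=5, so L=5.
Step 2. [col 1: E + U ≡ L (mod 10)] no forcing yet in column 1 (carry-in 0); E=4 is free and consistent — try it. So E=4.
Step 3. [col 1: E + U ≡ L (mod 10)] column 1 reads E+U+carry(0)=L with E=4, L=5; with digits 4,5 already taken and all letters distinct, the only value for U is 1. So U=1.
Step 4. [col 2: E + O ≡ K (mod 10)] several values work for O in column 2 (E + O ≡ K (mod 10), carry-in 0); try O=9. So O=9.
Step 5. [col 2: E + O ≡ K (mod 10)] column 2 reads E+O+carry(0)=K with E=4, O=9; with digits 1,4,5,9 already taken and all letters distinct, the only value for K is 3, so K=3.
Step 6. [col 3: W + A ≡ E (mod 10)] several values work for A in column 3 (W + A ≡ E (mod 10), carry-in 1); try A=6. So A=6.
Step 7. [col 3: W + A ≡ E (mod 10)] column 3: given A=6, E=4, carry-in 1, and digits 1,3,4,5,6,9 already taken and all letters distinct, W+A≡E (mod 10) forces W=7, so W=7.
Step 8. [col 4: Q + A ≡ O (mod 10)] from column 4 (A=6, O=9, carry-in 1, digits 1,3,4,5,6,7,9 already taken and all letters distinct): Q must equal 2. So Q=2.
Step 9. [col 5: F + A ≡ E (mod 10)] column 5: given A=6, E=4, carry-in 0, and digits 1,2,3,4,5,6,7,9 already taken and all letters distinct, F+A≡E (mod 10) forces F=8, so F=8.

Answer: A=6, E=4, F=8, K=3, L=5, O=9, Q=2, U=1, W=7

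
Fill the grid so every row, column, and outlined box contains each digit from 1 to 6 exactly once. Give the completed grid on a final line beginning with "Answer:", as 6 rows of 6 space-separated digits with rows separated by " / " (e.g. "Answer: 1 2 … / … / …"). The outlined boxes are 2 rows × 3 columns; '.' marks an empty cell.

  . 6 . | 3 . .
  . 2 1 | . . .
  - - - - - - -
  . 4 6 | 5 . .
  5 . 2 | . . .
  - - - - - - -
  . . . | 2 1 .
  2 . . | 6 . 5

Step 1. [r2c4∈{4}] r2c4 has the single candidate 4, so r2c4=4.
Step 2. [r3c1∈{1,3}] across col 1, 1 lands solely at r3c1, so r3c1=1.
Step 3. [r4c2∈{3}] r4c2's peers cover all but 3, so r4c2=3.
Step 4. [r1c3∈{4,5}] r1c3 is the only open cell in box 1 admitting 5, so r1c3=5.
Step 5. [r2c6∈{6}] r2c6 is down to just 6. So r2c6=6.
Step 6. [r1c6∈{1,2}] row 1 places 1 nowhere but r1c6 ⇒ r1c6=1.
Step 7. [r4c6∈{4}] nothing but 4 survives at r4c6. So r4c6=4.
Step 8. [r5c6∈{3}] r5c6 is down to just 3. So r5c6=3.
Step 9. [r5c3∈{4}] only 4 remains possible at r5c3, so r5c3=4.
Step 10. [r3c5∈{2,3}] in row 3, 3 fits only at r3c5 ⇒ r3c5=3.
Step 11. [r1c1∈{4}] r1c1 is down to just 4. So r1c1=4.
Step 12. [r3c6∈{2}] r3c6 is down to just 2, so r3c6=2.
Step 13. [r5c2∈{5}] only 5 remains possible at r5c2 ⇒ r5c2=5.
Step 14. [r1c5∈{2}] r1c5 has the single candidate 2 ⇒ r1c5=2.
Step 15. [r2c1∈{3}] nothing but 3 survives at r2c1 ⇒ r2c1=3.
Step 16. [r6c2∈{1}] r6c2 is down to just 1. So r6c2=1.
Step 17. [r4c4∈{1}] nothing but 1 survives at r4c4 ⇒ r4c4=1.
Step 18. [r6c5∈{4}] r6c5 has the single candidate 4 ⇒ r6c5=4.
Step 19. [r2c5∈{5}] r2c5 is down to just 5, so r2c5=5.
Step 20. [r5c1∈{6}] r5c1 has the single candidate 6 ⇒ r5c1=6.
Step 21. [r6c3∈{3}] only 3 remains possible at r6c3. So r6c3=3.
Step 22. [r4c5∈{6}] r4c5 is down to just 6, so r4c5=6.

Answer: 4 6 5 3 2 1 / 3 2 1 4 5 6 / 1 4 6 5 3 2 / 5 3 2 1 6 4 / 6 5 4 2 1 3 / 2 1 3 6 4 5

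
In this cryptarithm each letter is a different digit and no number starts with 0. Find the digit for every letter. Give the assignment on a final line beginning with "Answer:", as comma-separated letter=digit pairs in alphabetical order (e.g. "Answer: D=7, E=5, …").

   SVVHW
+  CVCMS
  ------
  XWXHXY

Step 1. [X] X is the leading digit of a 6-digit sum of two 5-digit numbers; the final carry is exactly 1, so X=1.
Step 2. [col 1: W + S ≡ Y (mod 10)] W=2 is one option consistent with column 1 (W + S ≡ Y (mod 10), carry-in 0) — take it. So W=2.
Step 3. [col 1: W + S ≡ Y (mod 10)] column 1 (W + S ≡ Y (mod 10), carry-in 0) doesn't pin Y yet; pick Y=6 and continue ⇒ Y=6.
Step 4. [col 1: W + S ≡ Y (mod 10)] column 1 reads W+S+carry(0)=Y with W=2, Y=6; with digits 1,2,6 already taken and all letters distinct, the only value for S is 4 ⇒ S=4.
Step 5. [col 2: H + M ≡ X (mod 10)] column 2 (H + M ≡ X (mod 10), carry-in 0) doesn't pin H yet; pick H=3 and continue ⇒ H=3.
Step 6. [col 2: H + M ≡ X (mod 10)] in column 2 we have H+M≡X with carry-in 0; given H=3, X=1 and digits 1,2,3,4,6 already taken and all letters distinct, that pins M to 8 ⇒ M=8.
Step 7. [col 3: V + C ≡ H (mod 10)] column 3 (V + C ≡ H (mod 10), carry-in 1) doesn't pin C yet; pick C=7 and continue. So C=7.
Step 8. [col 3: V + C ≡ H (mod 10)] column 3: given C=7, H=3, carry-in 1, and digits 1,2,3,4,6,7,8 already taken and all letters distinct, V+C≡H (mod 10) forces V=5 ⇒ V=5.

Answer: C=7, H=3, M=8, S=4, V=5, W=2, X=1, Y=6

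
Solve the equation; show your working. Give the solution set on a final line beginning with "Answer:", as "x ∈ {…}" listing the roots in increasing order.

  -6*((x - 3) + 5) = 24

Step 1. [-6*((x - 3) + 5) = 24] -6 out front; divide by -6 ⇒ div: (x - 3) + 5 = -4.
Step 2. [(x - 3) + 5 = -4] the outer +5 inverts by subtracting 5, so sub: x - 3 = -9.
Step 3. [x - 3 = -9] add 3: x sits inside (… - 3). So sub: x = -6.

Answer: x ∈ {-6}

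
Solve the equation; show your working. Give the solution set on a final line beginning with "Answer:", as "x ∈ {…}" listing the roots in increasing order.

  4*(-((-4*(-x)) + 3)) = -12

Step 1. [4*(-((-4*(-x)) + 3)) = -12] 4·(inner) — divide through by 4, so div: -((-4*(-x)) + 3) = -3.
Step 2. [-((-4*(-x)) + 3) = -3] leading − — multiply by −1, so neg: (-4*(-x)) + 3 = 3.
Step 3. [(-4*(-x)) + 3 = 3] the outer +3 inverts by subtracting 3. So sub: -4*(-x) = 0.
Step 4. [-4*(-x) = 0] -4·(inner) — divide through by -4. So div: -x = 0.
Step 5. [-x = 0] leading − — multiply by −1, so neg: x = 0.

Answer: x ∈ {0}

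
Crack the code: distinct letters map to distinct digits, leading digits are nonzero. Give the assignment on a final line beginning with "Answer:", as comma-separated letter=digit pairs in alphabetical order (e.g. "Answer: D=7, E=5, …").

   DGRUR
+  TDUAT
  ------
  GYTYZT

Step 1. [col 1: R + T ≡ T (mod 10)] column 1 reads R+T+carry(0)=T with nothing yet; with all letters distinct, none taken yet, the only value for R is 0, so R=0.
Step 2. [col 1: R + T ≡ T (mod 10)] column 1 (R + T ≡ T (mod 10), carry-in 0) doesn't pin T yet; pick T=8 and continue, so T=8.
Step 3. [G] G is the leading digit of a 6-digit sum of two 5-digit numbers; the final carry is exactly 1. So G=1.
Step 4. [col 2: U + A ≡ Z (mod 10)] no forcing yet in column 2 (carry-in 0); Z=3 is free and consistent — try it, so Z=3.
Step 5. [col 2: U + A ≡ Z (mod 10)] several values work for A in column 2 (U + A ≡ Z (mod 10), carry-in 0); try A=9, so A=9.
Step 6. [col 2: U + A ≡ Z (mod 10)] from column 2 (A=9, Z=3, carry-in 0, digits 0,1,3,8,9 already taken and all letters distinct): U must equal 4 ⇒ U=4.
Step 7. [col 3: R + U ≡ Y (mod 10)] column 3: given R=0, U=4, carry-in 1, and digits 0,1,3,4,8,9 already taken and all letters distinct, R+U≡Y (mod 10) forces Y=5. So Y=5.
Step 8. [col 4: G + D ≡ T (mod 10)] from column 4 (G=1, T=8, carry-in 0, digits 0,1,3,4,5,8,9 already taken and all letters distinct): D must equal 7 ⇒ D=7.

Answer: A=9, D=7, G=1, R=0, T=8, U=4, Y=5, Z=3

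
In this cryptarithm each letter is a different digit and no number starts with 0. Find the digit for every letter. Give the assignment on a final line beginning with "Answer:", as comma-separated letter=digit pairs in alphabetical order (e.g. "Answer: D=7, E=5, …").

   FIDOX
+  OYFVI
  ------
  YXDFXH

Step 1. [Y] Y is the leading digit of a 6-digit sum of two 5-digit numbers; the final carry is exactly 1 ⇒ Y=1.
Step 2. [col 1: X + I ≡ H (mod 10)] no forcing yet in column 1 (carry-in 0); X=3 is free and consistent — try it, so X=3.
Step 3. [col 1: X + I ≡ H (mod 10)] column 1 (X + I ≡ H (mod 10), carry-in 0) doesn't pin I yet; pick I=7 and continue. So I=7.
Step 4. [col 1: X + I ≡ H (mod 10)] column 1 reads X+I+carry(0)=H with X=3, I=7; with digits 1,3,7 already taken and all letters distinct, the only value for H is 0. So H=0.
Step 5. [col 2: O + V ≡ X (mod 10)] column 2 (O + V ≡ X (mod 10), carry-in 1) doesn't pin O yet; pick O=8 and continue, so O=8.
Step 6. [col 2: O + V ≡ X (mod 10)] from column 2 (O=8, X=3, carry-in 1, digits 0,1,3,7,8 already taken and all letters distinct): V must equal 4, so V=4.
Step 7. [col 3: D + F ≡ F (mod 10)] column 3 reads D+F+carry(1)=F with nothing yet; with digits 0,1,3,4,7,8 already taken and all letters distinct, the only value for D is 9 ⇒ D=9.
Step 8. [col 3: D + F ≡ F (mod 10)] no forcing yet in column 3 (carry-in 1); F=5 is free and consistent — try it, so F=5.

Answer: D=9, F=5, H=0, I=7, O=8, V=4, X=3, Y=1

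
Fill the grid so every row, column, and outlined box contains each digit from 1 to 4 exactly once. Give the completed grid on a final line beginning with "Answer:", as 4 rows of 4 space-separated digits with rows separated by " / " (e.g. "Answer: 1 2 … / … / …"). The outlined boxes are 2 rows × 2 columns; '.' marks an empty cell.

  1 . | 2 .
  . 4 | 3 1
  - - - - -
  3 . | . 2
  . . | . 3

Step 1. [r3c3∈{1,4}] 4 has one home in row 3: r3c3. So r3c3=4.
Step 2. [r4c2∈{1,2}] in col 2, 2 fits only at r4c2 ⇒ r4c2=2.
Step 3. [r3c2∈{1}] r3c2's peers cover all but 1 ⇒ r3c2=1.
Step 4. [r4c3∈{1}] r4c3's peers cover all but 1. So r4c3=1.
Step 5. [r1c2∈{3}] r1c2 has the single candidate 3, so r1c2=3.
Step 6. [r4c1∈{4}] only 4 remains possible at r4c1. So r4c1=4.
Step 7. [r2c1∈{2}] nothing but 2 survives at r2c1. So r2c1=2.
Step 8. [r1c4∈{4}] nothing but 4 survives at r1c4. So r1c4=4.

Answer: 1 3 2 4 / 2 4 3 1 / 3 1 4 2 / 4 2 1 3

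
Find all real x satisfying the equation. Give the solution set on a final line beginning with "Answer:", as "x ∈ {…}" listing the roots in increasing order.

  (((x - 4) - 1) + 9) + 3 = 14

Step 1. [(((x - 4) - 1) + 9) + 3 = 14] peel the +3: subtract 3 from each side, so sub: ((x - 4) - 1) + 9 = 11.
Step 2. [((x - 4) - 1) + 9 = 11] subtract 9: x sits inside (… + 9) ⇒ sub: (x - 4) - 1 = 2.
Step 3. [(x - 4) - 1 = 2] peel the -1: add 1 from each side. So sub: x - 4 = 3.
Step 4. [x - 4 = 3] add 4: x sits inside (… - 4). So sub: x = 7.

Answer: x ∈ {7}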